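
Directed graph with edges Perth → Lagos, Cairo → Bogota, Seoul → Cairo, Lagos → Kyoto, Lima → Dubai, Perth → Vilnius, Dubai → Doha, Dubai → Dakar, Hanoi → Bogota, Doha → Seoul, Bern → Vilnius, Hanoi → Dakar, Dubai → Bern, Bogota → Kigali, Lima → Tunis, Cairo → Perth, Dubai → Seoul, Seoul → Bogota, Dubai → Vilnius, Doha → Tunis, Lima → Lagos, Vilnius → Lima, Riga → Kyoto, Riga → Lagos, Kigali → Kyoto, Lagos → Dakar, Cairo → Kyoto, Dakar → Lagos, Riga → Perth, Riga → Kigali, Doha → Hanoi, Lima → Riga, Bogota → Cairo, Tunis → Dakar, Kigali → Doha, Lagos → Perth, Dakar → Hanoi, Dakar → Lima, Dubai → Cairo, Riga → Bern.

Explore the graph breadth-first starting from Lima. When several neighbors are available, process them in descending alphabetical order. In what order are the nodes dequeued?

Lima, Tunis, Riga, Lagos, Dubai, Dakar, Perth, Kyoto, Kigali, Bern, Vilnius, Seoul, Doha, Cairo, Hanoi, Bogota

Visit Lima; enqueue Tunis, Riga, Lagos, Dubai → queue [Tunis, Riga, Lagos, Dubai]
Visit Tunis; enqueue Dakar → queue [Riga, Lagos, Dubai, Dakar]
Visit Riga; enqueue Perth, Kyoto, Kigali, Bern → queue [Lagos, Dubai, Dakar, Perth, Kyoto, Kigali, Bern]
Visit Lagos → queue [Dubai, Dakar, Perth, Kyoto, Kigali, Bern]
Visit Dubai; enqueue Vilnius, Seoul, Doha, Cairo → queue [Dakar, Perth, Kyoto, Kigali, Bern, Vilnius, Seoul, Doha, Cairo]
Visit Dakar; enqueue Hanoi → queue [Perth, Kyoto, Kigali, Bern, Vilnius, Seoul, Doha, Cairo, Hanoi]
Visit Perth → queue [Kyoto, Kigali, Bern, Vilnius, Seoul, Doha, Cairo, Hanoi]
Visit Kyoto → queue [Kigali, Bern, Vilnius, Seoul, Doha, Cairo, Hanoi]
Visit Kigali → queue [Bern, Vilnius, Seoul, Doha, Cairo, Hanoi]
Visit Bern → queue [Vilnius, Seoul, Doha, Cairo, Hanoi]
Visit Vilnius → queue [Seoul, Doha, Cairo, Hanoi]
Visit Seoul; enqueue Bogota → queue [Doha, Cairo, Hanoi, Bogota]
Visit Doha → queue [Cairo, Hanoi, Bogota]
Visit Cairo → queue [Hanoi, Bogota]
Visit Hanoi → queue [Bogota]
Visit Bogota → queue []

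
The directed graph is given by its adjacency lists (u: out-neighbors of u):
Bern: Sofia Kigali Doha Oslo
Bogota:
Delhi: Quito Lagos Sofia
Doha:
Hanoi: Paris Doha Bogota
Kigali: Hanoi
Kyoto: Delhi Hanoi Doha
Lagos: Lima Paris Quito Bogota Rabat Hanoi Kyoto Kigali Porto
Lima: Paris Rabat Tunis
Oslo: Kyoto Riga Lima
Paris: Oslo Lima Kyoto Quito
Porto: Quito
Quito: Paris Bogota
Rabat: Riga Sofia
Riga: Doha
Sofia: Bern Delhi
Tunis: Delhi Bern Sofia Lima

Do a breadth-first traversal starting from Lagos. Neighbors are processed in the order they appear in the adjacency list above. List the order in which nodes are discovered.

Visit Lagos; enqueue Lima, Paris, Quito, Bogota, Rabat, Hanoi, Kyoto, Kigali, Porto → queue [Lima, Paris, Quito, Bogota, Rabat, Hanoi, Kyoto, Kigali, Porto]
Visit Lima; enqueue Tunis → queue [Paris, Quito, Bogota, Rabat, Hanoi, Kyoto, Kigali, Porto, Tunis]
Visit Paris; enqueue Oslo → queue [Quito, Bogota, Rabat, Hanoi, Kyoto, Kigali, Porto, Tunis, Oslo]
Visit Quito → queue [Bogota, Rabat, Hanoi, Kyoto, Kigali, Porto, Tunis, Oslo]
Visit Bogota → queue [Rabat, Hanoi, Kyoto, Kigali, Porto, Tunis, Oslo]
Visit Rabat; enqueue Riga, Sofia → queue [Hanoi, Kyoto, Kigali, Porto, Tunis, Oslo, Riga, Sofia]
Visit Hanoi; enqueue Doha → queue [Kyoto, Kigali, Porto, Tunis, Oslo, Riga, Sofia, Doha]
Visit Kyoto; enqueue Delhi → queue [Kigali, Porto, Tunis, Oslo, Riga, Sofia, Doha, Delhi]
Visit Kigali → queue [Porto, Tunis, Oslo, Riga, Sofia, Doha, Delhi]
Visit Porto → queue [Tunis, Oslo, Riga, Sofia, Doha, Delhi]
Visit Tunis; enqueue Bern → queue [Oslo, Riga, Sofia, Doha, Delhi, Bern]
Visit Oslo → queue [Riga, Sofia, Doha, Delhi, Bern]
Visit Riga → queue [Sofia, Doha, Delhi, Bern]
Visit Sofia → queue [Doha, Delhi, Bern]
Visit Doha → queue [Delhi, Bern]
Visit Delhi → queue [Bern]
Visit Bern → queue []

Lagos, Lima, Paris, Quito, Bogota, Rabat, Hanoi, Kyoto, Kigali, Porto, Tunis, Oslo, Riga, Sofia, Doha, Delhi, Bern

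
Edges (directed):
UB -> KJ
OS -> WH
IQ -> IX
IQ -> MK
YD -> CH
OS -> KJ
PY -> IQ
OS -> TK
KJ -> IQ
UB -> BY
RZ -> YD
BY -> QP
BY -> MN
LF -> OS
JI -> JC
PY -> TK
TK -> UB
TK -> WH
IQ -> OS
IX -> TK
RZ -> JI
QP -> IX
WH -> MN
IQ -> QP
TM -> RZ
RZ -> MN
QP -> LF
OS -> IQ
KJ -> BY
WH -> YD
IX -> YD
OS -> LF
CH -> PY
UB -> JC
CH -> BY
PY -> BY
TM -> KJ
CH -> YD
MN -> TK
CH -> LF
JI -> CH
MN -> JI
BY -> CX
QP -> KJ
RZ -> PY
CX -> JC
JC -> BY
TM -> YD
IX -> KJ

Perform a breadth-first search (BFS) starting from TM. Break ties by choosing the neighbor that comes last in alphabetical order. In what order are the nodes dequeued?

TM, YD, RZ, KJ, CH, PY, MN, JI, IQ, BY, LF, TK, JC, QP, OS, MK, IX, CX, WH, UB

Visit TM; enqueue YD, RZ, KJ → queue [YD, RZ, KJ]
Visit YD; enqueue CH → queue [RZ, KJ, CH]
Visit RZ; enqueue PY, MN, JI → queue [KJ, CH, PY, MN, JI]
Visit KJ; enqueue IQ, BY → queue [CH, PY, MN, JI, IQ, BY]
Visit CH; enqueue LF → queue [PY, MN, JI, IQ, BY, LF]
Visit PY; enqueue TK → queue [MN, JI, IQ, BY, LF, TK]
Visit MN → queue [JI, IQ, BY, LF, TK]
Visit JI; enqueue JC → queue [IQ, BY, LF, TK, JC]
Visit IQ; enqueue QP, OS, MK, IX → queue [BY, LF, TK, JC, QP, OS, MK, IX]
Visit BY; enqueue CX → queue [LF, TK, JC, QP, OS, MK, IX, CX]
Visit LF → queue [TK, JC, QP, OS, MK, IX, CX]
Visit TK; enqueue WH, UB → queue [JC, QP, OS, MK, IX, CX, WH, UB]
Visit JC → queue [QP, OS, MK, IX, CX, WH, UB]
Visit QP → queue [OS, MK, IX, CX, WH, UB]
Visit OS → queue [MK, IX, CX, WH, UB]
Visit MK → queue [IX, CX, WH, UB]
Visit IX → queue [CX, WH, UB]
Visit CX → queue [WH, UB]
Visit WH → queue [UB]
Visit UB → queue []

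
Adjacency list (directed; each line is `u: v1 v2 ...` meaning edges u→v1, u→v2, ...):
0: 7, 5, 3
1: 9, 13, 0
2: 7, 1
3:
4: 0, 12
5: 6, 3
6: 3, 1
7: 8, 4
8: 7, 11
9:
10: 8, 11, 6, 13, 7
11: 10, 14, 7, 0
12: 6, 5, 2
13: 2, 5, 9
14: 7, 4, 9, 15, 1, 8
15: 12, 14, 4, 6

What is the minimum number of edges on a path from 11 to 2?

3

Level 0: 11
Level 1: 0, 7, 10, 14
Level 2: 1, 3, 4, 5, 6, 8, 9, 13, 15
Level 3: 2, 12
2 first appears at level 3.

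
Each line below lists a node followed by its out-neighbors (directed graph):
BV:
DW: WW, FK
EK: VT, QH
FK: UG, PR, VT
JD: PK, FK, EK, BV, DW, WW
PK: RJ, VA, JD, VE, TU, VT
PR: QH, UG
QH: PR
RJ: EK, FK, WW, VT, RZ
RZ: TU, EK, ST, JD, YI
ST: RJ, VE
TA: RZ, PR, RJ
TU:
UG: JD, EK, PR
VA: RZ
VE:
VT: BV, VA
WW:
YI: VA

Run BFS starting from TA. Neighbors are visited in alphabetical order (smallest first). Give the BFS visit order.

Visit TA; enqueue PR, RJ, RZ → queue [PR, RJ, RZ]
Visit PR; enqueue QH, UG → queue [RJ, RZ, QH, UG]
Visit RJ; enqueue EK, FK, VT, WW → queue [RZ, QH, UG, EK, FK, VT, WW]
Visit RZ; enqueue JD, ST, TU, YI → queue [QH, UG, EK, FK, VT, WW, JD, ST, TU, YI]
Visit QH → queue [UG, EK, FK, VT, WW, JD, ST, TU, YI]
Visit UG → queue [EK, FK, VT, WW, JD, ST, TU, YI]
Visit EK → queue [FK, VT, WW, JD, ST, TU, YI]
Visit FK → queue [VT, WW, JD, ST, TU, YI]
Visit VT; enqueue BV, VA → queue [WW, JD, ST, TU, YI, BV, VA]
Visit WW → queue [JD, ST, TU, YI, BV, VA]
Visit JD; enqueue DW, PK → queue [ST, TU, YI, BV, VA, DW, PK]
Visit ST; enqueue VE → queue [TU, YI, BV, VA, DW, PK, VE]
Visit TU → queue [YI, BV, VA, DW, PK, VE]
Visit YI → queue [BV, VA, DW, PK, VE]
Visit BV → queue [VA, DW, PK, VE]
Visit VA → queue [DW, PK, VE]
Visit DW → queue [PK, VE]
Visit PK → queue [VE]
Visit VE → queue []

TA, PR, RJ, RZ, QH, UG, EK, FK, VT, WW, JD, ST, TU, YI, BV, VA, DW, PK, VE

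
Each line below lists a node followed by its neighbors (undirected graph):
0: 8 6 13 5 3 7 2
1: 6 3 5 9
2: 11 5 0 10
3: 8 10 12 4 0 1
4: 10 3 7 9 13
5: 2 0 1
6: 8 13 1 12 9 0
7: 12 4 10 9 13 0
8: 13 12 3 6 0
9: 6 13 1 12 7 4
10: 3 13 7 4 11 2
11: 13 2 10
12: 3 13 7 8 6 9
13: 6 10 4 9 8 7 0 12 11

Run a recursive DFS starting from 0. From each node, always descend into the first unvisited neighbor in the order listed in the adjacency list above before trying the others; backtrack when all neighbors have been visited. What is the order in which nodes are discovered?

0 8 13 6 1 3 10 7 12 9 4 11 2 5

Visit 0
0 → 8
8 → 13
13 → 6
6 → 1
1 → 3
3 → 10
10 → 7
7 → 12
12 → 9
9 → 4
10 → 11
11 → 2
2 → 5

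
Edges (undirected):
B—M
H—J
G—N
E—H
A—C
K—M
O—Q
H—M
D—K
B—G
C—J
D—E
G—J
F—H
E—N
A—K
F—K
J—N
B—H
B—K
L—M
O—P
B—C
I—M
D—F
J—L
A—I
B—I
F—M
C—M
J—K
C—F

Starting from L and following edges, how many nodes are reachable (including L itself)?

BFS from L visits: L, J, M, C, G, H, K, N, B, F, I, A, E, D
Reachable nodes: 14 of 17 total.

14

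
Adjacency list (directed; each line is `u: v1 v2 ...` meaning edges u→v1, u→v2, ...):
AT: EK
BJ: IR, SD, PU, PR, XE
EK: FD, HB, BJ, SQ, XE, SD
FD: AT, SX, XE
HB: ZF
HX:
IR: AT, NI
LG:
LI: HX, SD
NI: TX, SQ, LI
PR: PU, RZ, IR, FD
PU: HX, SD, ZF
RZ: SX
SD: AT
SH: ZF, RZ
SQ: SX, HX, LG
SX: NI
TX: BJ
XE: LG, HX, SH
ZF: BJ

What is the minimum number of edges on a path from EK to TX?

Level 0: EK
Level 1: BJ, FD, HB, SD, SQ, XE
Level 2: AT, HX, IR, LG, PR, PU, SH, SX, ZF
Level 3: NI, RZ
Level 4: LI, TX
TX first appears at level 4.

4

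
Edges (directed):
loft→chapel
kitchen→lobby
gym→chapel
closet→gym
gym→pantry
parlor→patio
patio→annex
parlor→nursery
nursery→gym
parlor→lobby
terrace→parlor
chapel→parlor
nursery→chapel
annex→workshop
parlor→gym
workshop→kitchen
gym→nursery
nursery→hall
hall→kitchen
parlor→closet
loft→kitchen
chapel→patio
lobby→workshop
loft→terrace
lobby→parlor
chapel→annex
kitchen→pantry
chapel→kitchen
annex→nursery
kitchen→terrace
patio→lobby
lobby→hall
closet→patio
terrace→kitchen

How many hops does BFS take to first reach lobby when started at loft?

2

Level 0: loft
Level 1: chapel, kitchen, terrace
Level 2: annex, lobby, pantry, parlor, patio
Level 3: closet, gym, hall, nursery, workshop
lobby first appears at level 2.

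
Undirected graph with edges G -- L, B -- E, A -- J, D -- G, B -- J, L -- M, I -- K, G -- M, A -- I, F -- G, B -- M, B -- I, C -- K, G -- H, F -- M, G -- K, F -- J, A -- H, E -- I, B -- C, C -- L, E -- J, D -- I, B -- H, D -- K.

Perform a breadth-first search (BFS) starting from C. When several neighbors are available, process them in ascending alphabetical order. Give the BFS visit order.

Visit C; enqueue B, K, L → queue [B, K, L]
Visit B; enqueue E, H, I, J, M → queue [K, L, E, H, I, J, M]
Visit K; enqueue D, G → queue [L, E, H, I, J, M, D, G]
Visit L → queue [E, H, I, J, M, D, G]
Visit E → queue [H, I, J, M, D, G]
Visit H; enqueue A → queue [I, J, M, D, G, A]
Visit I → queue [J, M, D, G, A]
Visit J; enqueue F → queue [M, D, G, A, F]
Visit M → queue [D, G, A, F]
Visit D → queue [G, A, F]
Visit G → queue [A, F]
Visit A → queue [F]
Visit F → queue []

C, B, K, L, E, H, I, J, M, D, G, A, F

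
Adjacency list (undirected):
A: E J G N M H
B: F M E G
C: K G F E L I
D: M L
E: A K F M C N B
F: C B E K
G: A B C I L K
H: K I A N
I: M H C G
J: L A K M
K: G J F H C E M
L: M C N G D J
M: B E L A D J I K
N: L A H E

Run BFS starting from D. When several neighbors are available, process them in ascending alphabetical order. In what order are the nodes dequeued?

Visit D; enqueue L, M → queue [L, M]
Visit L; enqueue C, G, J, N → queue [M, C, G, J, N]
Visit M; enqueue A, B, E, I, K → queue [C, G, J, N, A, B, E, I, K]
Visit C; enqueue F → queue [G, J, N, A, B, E, I, K, F]
Visit G → queue [J, N, A, B, E, I, K, F]
Visit J → queue [N, A, B, E, I, K, F]
Visit N; enqueue H → queue [A, B, E, I, K, F, H]
Visit A → queue [B, E, I, K, F, H]
Visit B → queue [E, I, K, F, H]
Visit E → queue [I, K, F, H]
Visit I → queue [K, F, H]
Visit K → queue [F, H]
Visit F → queue [H]
Visit H → queue []

D, L, M, C, G, J, N, A, B, E, I, K, F, H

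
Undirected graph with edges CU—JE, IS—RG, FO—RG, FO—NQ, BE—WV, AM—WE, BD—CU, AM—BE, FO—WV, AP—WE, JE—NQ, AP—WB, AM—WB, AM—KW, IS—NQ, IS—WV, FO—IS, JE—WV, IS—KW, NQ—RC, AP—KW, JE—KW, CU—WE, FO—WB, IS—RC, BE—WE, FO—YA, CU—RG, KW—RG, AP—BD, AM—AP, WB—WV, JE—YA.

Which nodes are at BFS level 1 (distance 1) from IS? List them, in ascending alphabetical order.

FO, KW, NQ, RC, RG, WV

Level 0: IS
Level 1: FO, KW, NQ, RC, RG, WV
Level 2: AM, AP, BE, CU, JE, WB, YA
Level 3: BD, WE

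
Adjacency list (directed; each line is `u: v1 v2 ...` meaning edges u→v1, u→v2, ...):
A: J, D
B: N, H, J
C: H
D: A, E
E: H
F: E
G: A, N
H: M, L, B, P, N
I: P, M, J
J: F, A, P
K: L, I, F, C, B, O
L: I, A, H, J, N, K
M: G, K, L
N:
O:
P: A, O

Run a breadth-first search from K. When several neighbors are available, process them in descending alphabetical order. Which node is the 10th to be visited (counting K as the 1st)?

H

Visit K; enqueue O, L, I, F, C, B → queue [O, L, I, F, C, B]
Visit O → queue [L, I, F, C, B]
Visit L; enqueue N, J, H, A → queue [I, F, C, B, N, J, H, A]
Visit I; enqueue P, M → queue [F, C, B, N, J, H, A, P, M]
Visit F; enqueue E → queue [C, B, N, J, H, A, P, M, E]
Visit C → queue [B, N, J, H, A, P, M, E]
Visit B → queue [N, J, H, A, P, M, E]
Visit N → queue [J, H, A, P, M, E]
Visit J → queue [H, A, P, M, E]
Visit H → queue [A, P, M, E]
Visit A; enqueue D → queue [P, M, E, D]
Visit P → queue [M, E, D]
Visit M; enqueue G → queue [E, D, G]
Visit E → queue [D, G]
Visit D → queue [G]
Visit G → queue []

Visit order: K, O, L, I, F, C, B, N, J, H, A, P, M, E, D, G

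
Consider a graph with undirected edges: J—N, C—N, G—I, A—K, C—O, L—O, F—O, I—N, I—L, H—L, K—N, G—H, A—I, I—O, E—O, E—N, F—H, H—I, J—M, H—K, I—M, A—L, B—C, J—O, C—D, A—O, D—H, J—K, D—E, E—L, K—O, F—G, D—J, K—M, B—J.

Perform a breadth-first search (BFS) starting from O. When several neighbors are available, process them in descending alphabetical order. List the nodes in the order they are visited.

O → L → K → J → I → F → E → C → A → H → N → M → D → B → G

Visit O; enqueue L, K, J, I, F, E, C, A → queue [L, K, J, I, F, E, C, A]
Visit L; enqueue H → queue [K, J, I, F, E, C, A, H]
Visit K; enqueue N, M → queue [J, I, F, E, C, A, H, N, M]
Visit J; enqueue D, B → queue [I, F, E, C, A, H, N, M, D, B]
Visit I; enqueue G → queue [F, E, C, A, H, N, M, D, B, G]
Visit F → queue [E, C, A, H, N, M, D, B, G]
Visit E → queue [C, A, H, N, M, D, B, G]
Visit C → queue [A, H, N, M, D, B, G]
Visit A → queue [H, N, M, D, B, G]
Visit H → queue [N, M, D, B, G]
Visit N → queue [M, D, B, G]
Visit M → queue [D, B, G]
Visit D → queue [B, G]
Visit B → queue [G]
Visit G → queue []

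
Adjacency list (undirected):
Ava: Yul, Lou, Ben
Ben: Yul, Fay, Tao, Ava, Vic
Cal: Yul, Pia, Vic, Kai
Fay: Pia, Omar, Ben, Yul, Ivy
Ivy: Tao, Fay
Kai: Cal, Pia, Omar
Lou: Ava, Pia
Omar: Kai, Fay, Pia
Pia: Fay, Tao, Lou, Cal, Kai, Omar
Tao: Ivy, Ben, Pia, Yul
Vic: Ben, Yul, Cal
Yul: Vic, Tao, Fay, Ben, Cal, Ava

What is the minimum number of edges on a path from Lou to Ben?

Level 0: Lou
Level 1: Ava, Pia
Level 2: Ben, Cal, Fay, Kai, Omar, Tao, Yul
Level 3: Ivy, Vic
Ben first appears at level 2.

2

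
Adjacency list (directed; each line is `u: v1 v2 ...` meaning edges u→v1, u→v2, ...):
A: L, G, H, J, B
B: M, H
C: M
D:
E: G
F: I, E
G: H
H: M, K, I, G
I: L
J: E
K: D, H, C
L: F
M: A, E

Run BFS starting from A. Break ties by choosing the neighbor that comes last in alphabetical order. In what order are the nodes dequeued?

A L J H G B F E M K I D C

Visit A; enqueue L, J, H, G, B → queue [L, J, H, G, B]
Visit L; enqueue F → queue [J, H, G, B, F]
Visit J; enqueue E → queue [H, G, B, F, E]
Visit H; enqueue M, K, I → queue [G, B, F, E, M, K, I]
Visit G → queue [B, F, E, M, K, I]
Visit B → queue [F, E, M, K, I]
Visit F → queue [E, M, K, I]
Visit E → queue [M, K, I]
Visit M → queue [K, I]
Visit K; enqueue D, C → queue [I, D, C]
Visit I → queue [D, C]
Visit D → queue [C]
Visit C → queue []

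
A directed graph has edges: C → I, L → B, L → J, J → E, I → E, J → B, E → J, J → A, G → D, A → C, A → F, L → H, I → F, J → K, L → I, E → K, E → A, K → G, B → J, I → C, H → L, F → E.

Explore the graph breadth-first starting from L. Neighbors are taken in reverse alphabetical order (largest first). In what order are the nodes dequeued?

L, J, I, H, B, K, E, A, F, C, G, D

Visit L; enqueue J, I, H, B → queue [J, I, H, B]
Visit J; enqueue K, E, A → queue [I, H, B, K, E, A]
Visit I; enqueue F, C → queue [H, B, K, E, A, F, C]
Visit H → queue [B, K, E, A, F, C]
Visit B → queue [K, E, A, F, C]
Visit K; enqueue G → queue [E, A, F, C, G]
Visit E → queue [A, F, C, G]
Visit A → queue [F, C, G]
Visit F → queue [C, G]
Visit C → queue [G]
Visit G; enqueue D → queue [D]
Visit D → queue []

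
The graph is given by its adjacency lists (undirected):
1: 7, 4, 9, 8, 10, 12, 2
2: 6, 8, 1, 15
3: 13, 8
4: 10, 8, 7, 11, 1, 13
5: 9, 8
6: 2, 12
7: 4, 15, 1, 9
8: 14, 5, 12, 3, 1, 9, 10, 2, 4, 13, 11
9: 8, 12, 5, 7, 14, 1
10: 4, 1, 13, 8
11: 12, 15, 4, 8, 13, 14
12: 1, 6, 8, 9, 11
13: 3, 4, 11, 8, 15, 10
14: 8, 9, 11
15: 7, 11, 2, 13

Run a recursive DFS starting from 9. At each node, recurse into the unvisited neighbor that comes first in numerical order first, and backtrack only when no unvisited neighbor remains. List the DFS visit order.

9, 1, 2, 6, 12, 8, 3, 13, 4, 7, 15, 11, 14, 10, 5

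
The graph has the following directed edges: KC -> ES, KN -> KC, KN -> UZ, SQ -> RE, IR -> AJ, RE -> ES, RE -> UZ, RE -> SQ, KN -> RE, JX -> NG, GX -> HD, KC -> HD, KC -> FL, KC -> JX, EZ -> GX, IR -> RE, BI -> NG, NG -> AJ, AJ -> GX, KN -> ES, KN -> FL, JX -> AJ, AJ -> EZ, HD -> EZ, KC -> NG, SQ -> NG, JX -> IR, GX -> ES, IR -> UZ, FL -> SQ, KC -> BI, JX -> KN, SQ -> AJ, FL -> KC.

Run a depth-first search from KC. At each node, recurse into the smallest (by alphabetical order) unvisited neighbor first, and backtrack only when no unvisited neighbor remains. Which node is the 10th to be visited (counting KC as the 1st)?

SQ

Visit KC
KC → BI
BI → NG
NG → AJ
AJ → EZ
EZ → GX
GX → ES
GX → HD
KC → FL
FL → SQ
SQ → RE
RE → UZ
KC → JX
JX → IR
JX → KN

Visit order: KC, BI, NG, AJ, EZ, GX, ES, HD, FL, SQ, RE, UZ, JX, IR, KN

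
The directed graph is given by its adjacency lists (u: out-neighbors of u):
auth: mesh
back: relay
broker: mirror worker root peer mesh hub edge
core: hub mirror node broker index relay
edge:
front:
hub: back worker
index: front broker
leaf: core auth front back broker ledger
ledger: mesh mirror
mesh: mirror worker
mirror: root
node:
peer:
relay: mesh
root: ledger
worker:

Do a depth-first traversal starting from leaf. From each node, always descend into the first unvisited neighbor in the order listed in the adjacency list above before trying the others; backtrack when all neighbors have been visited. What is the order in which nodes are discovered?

Visit leaf
leaf → core
core → hub
hub → back
back → relay
relay → mesh
mesh → mirror
mirror → root
root → ledger
mesh → worker
core → node
core → broker
broker → peer
broker → edge
core → index
index → front
leaf → auth

leaf -> core -> hub -> back -> relay -> mesh -> mirror -> root -> ledger -> worker -> node -> broker -> peer -> edge -> index -> front -> auth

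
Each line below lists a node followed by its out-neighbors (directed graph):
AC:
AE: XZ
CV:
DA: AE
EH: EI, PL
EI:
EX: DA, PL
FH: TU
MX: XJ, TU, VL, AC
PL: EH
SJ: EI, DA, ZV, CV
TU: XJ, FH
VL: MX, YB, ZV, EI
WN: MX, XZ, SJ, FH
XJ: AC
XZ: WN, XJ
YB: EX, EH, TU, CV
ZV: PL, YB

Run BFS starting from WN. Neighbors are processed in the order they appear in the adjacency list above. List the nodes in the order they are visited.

Visit WN; enqueue MX, XZ, SJ, FH → queue [MX, XZ, SJ, FH]
Visit MX; enqueue XJ, TU, VL, AC → queue [XZ, SJ, FH, XJ, TU, VL, AC]
Visit XZ → queue [SJ, FH, XJ, TU, VL, AC]
Visit SJ; enqueue EI, DA, ZV, CV → queue [FH, XJ, TU, VL, AC, EI, DA, ZV, CV]
Visit FH → queue [XJ, TU, VL, AC, EI, DA, ZV, CV]
Visit XJ → queue [TU, VL, AC, EI, DA, ZV, CV]
Visit TU → queue [VL, AC, EI, DA, ZV, CV]
Visit VL; enqueue YB → queue [AC, EI, DA, ZV, CV, YB]
Visit AC → queue [EI, DA, ZV, CV, YB]
Visit EI → queue [DA, ZV, CV, YB]
Visit DA; enqueue AE → queue [ZV, CV, YB, AE]
Visit ZV; enqueue PL → queue [CV, YB, AE, PL]
Visit CV → queue [YB, AE, PL]
Visit YB; enqueue EX, EH → queue [AE, PL, EX, EH]
Visit AE → queue [PL, EX, EH]
Visit PL → queue [EX, EH]
Visit EX → queue [EH]
Visit EH → queue []

WN MX XZ SJ FH XJ TU VL AC EI DA ZV CV YB AE PL EX EH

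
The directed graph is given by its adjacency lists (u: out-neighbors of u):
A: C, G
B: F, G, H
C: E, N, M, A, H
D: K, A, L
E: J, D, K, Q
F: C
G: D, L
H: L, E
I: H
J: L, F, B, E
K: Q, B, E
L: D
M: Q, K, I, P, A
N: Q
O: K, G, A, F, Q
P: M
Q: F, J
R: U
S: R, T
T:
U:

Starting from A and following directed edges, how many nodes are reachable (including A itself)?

16

BFS from A visits: A, G, C, L, D, N, M, H, E, K, Q, P, I, J, B, F
Reachable nodes: 16 of 21 total.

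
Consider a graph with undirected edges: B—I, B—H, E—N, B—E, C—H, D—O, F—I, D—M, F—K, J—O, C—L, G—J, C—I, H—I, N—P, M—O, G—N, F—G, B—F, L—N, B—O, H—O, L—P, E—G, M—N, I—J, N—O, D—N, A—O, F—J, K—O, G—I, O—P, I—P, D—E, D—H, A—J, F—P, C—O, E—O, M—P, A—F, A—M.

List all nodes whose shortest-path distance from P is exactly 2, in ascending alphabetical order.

A, B, C, D, E, G, H, J, K

Level 0: P
Level 1: F, I, L, M, N, O
Level 2: A, B, C, D, E, G, H, J, K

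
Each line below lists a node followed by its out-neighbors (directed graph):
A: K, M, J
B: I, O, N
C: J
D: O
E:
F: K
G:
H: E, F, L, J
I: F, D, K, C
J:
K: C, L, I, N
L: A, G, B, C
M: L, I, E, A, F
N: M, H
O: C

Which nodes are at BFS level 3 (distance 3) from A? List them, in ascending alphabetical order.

B, D, G, H

Level 0: A
Level 1: J, K, M
Level 2: C, E, F, I, L, N
Level 3: B, D, G, H
Level 4: O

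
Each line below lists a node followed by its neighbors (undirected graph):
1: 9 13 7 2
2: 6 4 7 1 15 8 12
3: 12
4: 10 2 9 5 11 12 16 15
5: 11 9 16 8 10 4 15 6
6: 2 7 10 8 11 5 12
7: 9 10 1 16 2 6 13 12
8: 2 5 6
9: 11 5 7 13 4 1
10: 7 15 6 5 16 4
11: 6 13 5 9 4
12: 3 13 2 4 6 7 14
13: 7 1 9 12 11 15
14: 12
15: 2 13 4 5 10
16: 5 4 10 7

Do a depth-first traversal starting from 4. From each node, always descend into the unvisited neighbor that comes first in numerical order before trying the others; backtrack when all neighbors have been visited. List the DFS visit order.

4, 2, 1, 7, 6, 5, 8, 9, 11, 13, 12, 3, 14, 15, 10, 16

Visit 4
4 → 2
2 → 1
1 → 7
7 → 6
6 → 5
5 → 8
5 → 9
9 → 11
11 → 13
13 → 12
12 → 3
12 → 14
13 → 15
15 → 10
10 → 16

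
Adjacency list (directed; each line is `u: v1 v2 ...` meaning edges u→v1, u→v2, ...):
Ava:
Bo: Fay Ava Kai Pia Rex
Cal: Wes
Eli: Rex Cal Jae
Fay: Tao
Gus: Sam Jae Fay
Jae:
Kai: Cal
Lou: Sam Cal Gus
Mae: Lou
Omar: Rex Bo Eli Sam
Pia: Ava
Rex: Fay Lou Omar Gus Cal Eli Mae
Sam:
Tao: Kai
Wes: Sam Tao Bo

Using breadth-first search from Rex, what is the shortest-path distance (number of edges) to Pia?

3

Level 0: Rex
Level 1: Cal, Eli, Fay, Gus, Lou, Mae, Omar
Level 2: Bo, Jae, Sam, Tao, Wes
Level 3: Ava, Kai, Pia
Pia first appears at level 3.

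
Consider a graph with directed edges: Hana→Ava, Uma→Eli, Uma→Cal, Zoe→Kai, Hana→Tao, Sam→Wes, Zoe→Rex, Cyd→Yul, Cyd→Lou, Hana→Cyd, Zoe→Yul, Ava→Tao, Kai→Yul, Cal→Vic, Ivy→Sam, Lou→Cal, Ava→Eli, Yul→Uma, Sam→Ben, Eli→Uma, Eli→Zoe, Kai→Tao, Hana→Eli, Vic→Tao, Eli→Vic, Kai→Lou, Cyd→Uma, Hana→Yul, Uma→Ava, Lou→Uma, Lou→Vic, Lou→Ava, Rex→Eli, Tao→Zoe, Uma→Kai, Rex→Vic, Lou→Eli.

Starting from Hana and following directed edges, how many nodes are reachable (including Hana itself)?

13

BFS from Hana visits: Hana, Ava, Cyd, Eli, Tao, Yul, Lou, Uma, Vic, Zoe, Cal, Kai, Rex
Reachable nodes: 13 of 17 total.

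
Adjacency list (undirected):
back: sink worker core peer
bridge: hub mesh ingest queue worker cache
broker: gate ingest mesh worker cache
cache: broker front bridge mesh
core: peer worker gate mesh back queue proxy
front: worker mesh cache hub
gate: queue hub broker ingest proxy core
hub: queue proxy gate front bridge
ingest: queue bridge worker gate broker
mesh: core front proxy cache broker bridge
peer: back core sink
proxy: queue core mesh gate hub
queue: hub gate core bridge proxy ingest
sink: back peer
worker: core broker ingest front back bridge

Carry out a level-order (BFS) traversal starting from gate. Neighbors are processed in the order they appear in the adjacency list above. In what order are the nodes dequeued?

gate, queue, hub, broker, ingest, proxy, core, bridge, front, mesh, worker, cache, peer, back, sink

Visit gate; enqueue queue, hub, broker, ingest, proxy, core → queue [queue, hub, broker, ingest, proxy, core]
Visit queue; enqueue bridge → queue [hub, broker, ingest, proxy, core, bridge]
Visit hub; enqueue front → queue [broker, ingest, proxy, core, bridge, front]
Visit broker; enqueue mesh, worker, cache → queue [ingest, proxy, core, bridge, front, mesh, worker, cache]
Visit ingest → queue [proxy, core, bridge, front, mesh, worker, cache]
Visit proxy → queue [core, bridge, front, mesh, worker, cache]
Visit core; enqueue peer, back → queue [bridge, front, mesh, worker, cache, peer, back]
Visit bridge → queue [front, mesh, worker, cache, peer, back]
Visit front → queue [mesh, worker, cache, peer, back]
Visit mesh → queue [worker, cache, peer, back]
Visit worker → queue [cache, peer, back]
Visit cache → queue [peer, back]
Visit peer; enqueue sink → queue [back, sink]
Visit back → queue [sink]
Visit sink → queue []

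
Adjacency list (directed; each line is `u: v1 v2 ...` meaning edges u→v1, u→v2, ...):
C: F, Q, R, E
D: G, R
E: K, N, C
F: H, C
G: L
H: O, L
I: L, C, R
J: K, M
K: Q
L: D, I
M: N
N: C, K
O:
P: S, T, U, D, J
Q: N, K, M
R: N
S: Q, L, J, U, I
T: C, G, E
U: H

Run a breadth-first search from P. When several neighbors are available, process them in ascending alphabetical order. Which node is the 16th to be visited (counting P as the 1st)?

Visit P; enqueue D, J, S, T, U → queue [D, J, S, T, U]
Visit D; enqueue G, R → queue [J, S, T, U, G, R]
Visit J; enqueue K, M → queue [S, T, U, G, R, K, M]
Visit S; enqueue I, L, Q → queue [T, U, G, R, K, M, I, L, Q]
Visit T; enqueue C, E → queue [U, G, R, K, M, I, L, Q, C, E]
Visit U; enqueue H → queue [G, R, K, M, I, L, Q, C, E, H]
Visit G → queue [R, K, M, I, L, Q, C, E, H]
Visit R; enqueue N → queue [K, M, I, L, Q, C, E, H, N]
Visit K → queue [M, I, L, Q, C, E, H, N]
Visit M → queue [I, L, Q, C, E, H, N]
Visit I → queue [L, Q, C, E, H, N]
Visit L → queue [Q, C, E, H, N]
Visit Q → queue [C, E, H, N]
Visit C; enqueue F → queue [E, H, N, F]
Visit E → queue [H, N, F]
Visit H; enqueue O → queue [N, F, O]
Visit N → queue [F, O]
Visit F → queue [O]
Visit O → queue []

Visit order: P, D, J, S, T, U, G, R, K, M, I, L, Q, C, E, H, N, F, O

H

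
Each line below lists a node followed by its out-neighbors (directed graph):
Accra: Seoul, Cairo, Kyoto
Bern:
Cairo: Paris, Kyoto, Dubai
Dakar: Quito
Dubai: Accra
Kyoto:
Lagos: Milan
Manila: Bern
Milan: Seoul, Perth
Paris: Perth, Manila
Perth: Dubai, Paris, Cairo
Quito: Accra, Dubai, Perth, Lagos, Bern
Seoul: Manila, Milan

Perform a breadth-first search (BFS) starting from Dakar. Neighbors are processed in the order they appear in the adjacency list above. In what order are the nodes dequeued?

Visit Dakar; enqueue Quito → queue [Quito]
Visit Quito; enqueue Accra, Dubai, Perth, Lagos, Bern → queue [Accra, Dubai, Perth, Lagos, Bern]
Visit Accra; enqueue Seoul, Cairo, Kyoto → queue [Dubai, Perth, Lagos, Bern, Seoul, Cairo, Kyoto]
Visit Dubai → queue [Perth, Lagos, Bern, Seoul, Cairo, Kyoto]
Visit Perth; enqueue Paris → queue [Lagos, Bern, Seoul, Cairo, Kyoto, Paris]
Visit Lagos; enqueue Milan → queue [Bern, Seoul, Cairo, Kyoto, Paris, Milan]
Visit Bern → queue [Seoul, Cairo, Kyoto, Paris, Milan]
Visit Seoul; enqueue Manila → queue [Cairo, Kyoto, Paris, Milan, Manila]
Visit Cairo → queue [Kyoto, Paris, Milan, Manila]
Visit Kyoto → queue [Paris, Milan, Manila]
Visit Paris → queue [Milan, Manila]
Visit Milan → queue [Manila]
Visit Manila → queue []

Dakar -> Quito -> Accra -> Dubai -> Perth -> Lagos -> Bern -> Seoul -> Cairo -> Kyoto -> Paris -> Milan -> Manila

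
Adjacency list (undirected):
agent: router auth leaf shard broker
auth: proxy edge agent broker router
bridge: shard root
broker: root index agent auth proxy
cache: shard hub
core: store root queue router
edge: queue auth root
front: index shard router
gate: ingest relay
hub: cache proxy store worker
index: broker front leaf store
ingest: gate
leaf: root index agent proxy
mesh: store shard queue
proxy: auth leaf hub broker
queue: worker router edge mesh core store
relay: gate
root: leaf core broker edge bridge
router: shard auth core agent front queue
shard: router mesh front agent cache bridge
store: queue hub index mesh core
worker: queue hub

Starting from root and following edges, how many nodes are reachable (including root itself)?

19

BFS from root visits: root, leaf, core, broker, edge, bridge, index, agent, proxy, store, queue, router, auth, shard, front, hub, mesh, worker, cache
Reachable nodes: 19 of 22 total.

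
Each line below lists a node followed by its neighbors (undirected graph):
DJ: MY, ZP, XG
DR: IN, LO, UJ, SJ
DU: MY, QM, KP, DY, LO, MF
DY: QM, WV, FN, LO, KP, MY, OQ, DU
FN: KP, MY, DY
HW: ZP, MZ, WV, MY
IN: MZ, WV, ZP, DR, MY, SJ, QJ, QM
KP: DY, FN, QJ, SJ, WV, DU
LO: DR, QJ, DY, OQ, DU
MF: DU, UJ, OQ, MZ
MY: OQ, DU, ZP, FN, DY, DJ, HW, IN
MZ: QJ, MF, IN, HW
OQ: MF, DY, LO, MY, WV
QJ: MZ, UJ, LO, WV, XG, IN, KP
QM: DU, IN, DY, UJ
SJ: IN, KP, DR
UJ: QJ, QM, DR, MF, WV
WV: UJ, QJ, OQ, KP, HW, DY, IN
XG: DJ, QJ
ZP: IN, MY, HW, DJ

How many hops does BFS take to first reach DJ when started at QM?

3

Level 0: QM
Level 1: DU, DY, IN, UJ
Level 2: DR, FN, KP, LO, MF, MY, MZ, OQ, QJ, SJ, WV, ZP
Level 3: DJ, HW, XG
DJ first appears at level 3.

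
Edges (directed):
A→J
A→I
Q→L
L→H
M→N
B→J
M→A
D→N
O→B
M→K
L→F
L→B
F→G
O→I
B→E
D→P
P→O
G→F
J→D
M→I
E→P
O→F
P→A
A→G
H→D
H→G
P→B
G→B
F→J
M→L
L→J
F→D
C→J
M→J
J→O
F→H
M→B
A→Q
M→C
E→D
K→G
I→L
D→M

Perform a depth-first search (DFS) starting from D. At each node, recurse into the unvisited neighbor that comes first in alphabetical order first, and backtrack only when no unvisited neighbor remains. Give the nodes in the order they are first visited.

Visit D
D → M
M → A
A → G
G → B
B → E
E → P
P → O
O → F
F → H
F → J
O → I
I → L
A → Q
M → C
M → K
M → N

D, M, A, G, B, E, P, O, F, H, J, I, L, Q, C, K, N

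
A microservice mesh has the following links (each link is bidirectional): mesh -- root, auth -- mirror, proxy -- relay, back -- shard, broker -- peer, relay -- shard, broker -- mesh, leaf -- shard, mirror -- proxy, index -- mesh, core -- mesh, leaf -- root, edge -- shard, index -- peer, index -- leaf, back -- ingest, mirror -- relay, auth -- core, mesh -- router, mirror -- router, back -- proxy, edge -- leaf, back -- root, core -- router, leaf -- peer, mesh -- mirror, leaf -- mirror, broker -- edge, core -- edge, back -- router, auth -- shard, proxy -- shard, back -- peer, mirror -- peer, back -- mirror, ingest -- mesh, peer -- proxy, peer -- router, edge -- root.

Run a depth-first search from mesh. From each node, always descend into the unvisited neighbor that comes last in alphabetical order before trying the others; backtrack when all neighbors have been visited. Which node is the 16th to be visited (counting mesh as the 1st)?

Visit mesh
mesh → router
router → peer
peer → proxy
proxy → shard
shard → relay
relay → mirror
mirror → leaf
leaf → root
root → edge
edge → core
core → auth
edge → broker
root → back
back → ingest
leaf → index

Visit order: mesh, router, peer, proxy, shard, relay, mirror, leaf, root, edge, core, auth, broker, back, ingest, index

index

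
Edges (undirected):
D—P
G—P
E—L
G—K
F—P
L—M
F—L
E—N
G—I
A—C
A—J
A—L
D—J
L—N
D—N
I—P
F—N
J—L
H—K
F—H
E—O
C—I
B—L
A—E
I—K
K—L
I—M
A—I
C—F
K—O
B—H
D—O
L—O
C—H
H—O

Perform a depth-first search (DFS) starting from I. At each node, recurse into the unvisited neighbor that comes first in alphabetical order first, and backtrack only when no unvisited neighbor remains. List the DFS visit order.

Visit I
I → A
A → C
C → F
F → H
H → B
B → L
L → E
E → N
N → D
D → J
D → O
O → K
K → G
G → P
L → M

I, A, C, F, H, B, L, E, N, D, J, O, K, G, P, M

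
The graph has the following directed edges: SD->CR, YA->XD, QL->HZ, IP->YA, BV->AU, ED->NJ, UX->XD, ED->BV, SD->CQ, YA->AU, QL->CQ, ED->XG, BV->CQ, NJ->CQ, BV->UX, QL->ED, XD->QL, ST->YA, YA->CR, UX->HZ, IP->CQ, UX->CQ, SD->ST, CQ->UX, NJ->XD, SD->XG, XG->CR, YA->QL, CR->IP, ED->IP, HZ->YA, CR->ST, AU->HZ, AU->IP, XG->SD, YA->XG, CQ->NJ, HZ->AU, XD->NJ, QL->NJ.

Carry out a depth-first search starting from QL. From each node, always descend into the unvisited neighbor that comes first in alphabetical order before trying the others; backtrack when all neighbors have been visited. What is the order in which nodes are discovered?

Visit QL
QL → CQ
CQ → NJ
NJ → XD
CQ → UX
UX → HZ
HZ → AU
AU → IP
IP → YA
YA → CR
CR → ST
YA → XG
XG → SD
QL → ED
ED → BV

QL, CQ, NJ, XD, UX, HZ, AU, IP, YA, CR, ST, XG, SD, ED, BV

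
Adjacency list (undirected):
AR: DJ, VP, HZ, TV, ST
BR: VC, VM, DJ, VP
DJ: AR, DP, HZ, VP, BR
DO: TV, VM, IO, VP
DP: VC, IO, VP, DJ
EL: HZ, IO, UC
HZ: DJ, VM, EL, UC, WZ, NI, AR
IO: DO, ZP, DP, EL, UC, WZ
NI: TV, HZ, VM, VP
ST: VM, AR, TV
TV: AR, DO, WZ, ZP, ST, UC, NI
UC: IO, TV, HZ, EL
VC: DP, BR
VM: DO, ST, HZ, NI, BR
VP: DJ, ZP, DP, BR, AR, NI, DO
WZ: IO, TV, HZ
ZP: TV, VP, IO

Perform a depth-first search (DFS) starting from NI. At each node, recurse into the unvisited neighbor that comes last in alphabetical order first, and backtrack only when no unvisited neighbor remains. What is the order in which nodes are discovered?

Visit NI
NI → VP
VP → ZP
ZP → TV
TV → WZ
WZ → IO
IO → UC
UC → HZ
HZ → VM
VM → ST
ST → AR
AR → DJ
DJ → DP
DP → VC
VC → BR
VM → DO
HZ → EL

NI, VP, ZP, TV, WZ, IO, UC, HZ, VM, ST, AR, DJ, DP, VC, BR, DO, EL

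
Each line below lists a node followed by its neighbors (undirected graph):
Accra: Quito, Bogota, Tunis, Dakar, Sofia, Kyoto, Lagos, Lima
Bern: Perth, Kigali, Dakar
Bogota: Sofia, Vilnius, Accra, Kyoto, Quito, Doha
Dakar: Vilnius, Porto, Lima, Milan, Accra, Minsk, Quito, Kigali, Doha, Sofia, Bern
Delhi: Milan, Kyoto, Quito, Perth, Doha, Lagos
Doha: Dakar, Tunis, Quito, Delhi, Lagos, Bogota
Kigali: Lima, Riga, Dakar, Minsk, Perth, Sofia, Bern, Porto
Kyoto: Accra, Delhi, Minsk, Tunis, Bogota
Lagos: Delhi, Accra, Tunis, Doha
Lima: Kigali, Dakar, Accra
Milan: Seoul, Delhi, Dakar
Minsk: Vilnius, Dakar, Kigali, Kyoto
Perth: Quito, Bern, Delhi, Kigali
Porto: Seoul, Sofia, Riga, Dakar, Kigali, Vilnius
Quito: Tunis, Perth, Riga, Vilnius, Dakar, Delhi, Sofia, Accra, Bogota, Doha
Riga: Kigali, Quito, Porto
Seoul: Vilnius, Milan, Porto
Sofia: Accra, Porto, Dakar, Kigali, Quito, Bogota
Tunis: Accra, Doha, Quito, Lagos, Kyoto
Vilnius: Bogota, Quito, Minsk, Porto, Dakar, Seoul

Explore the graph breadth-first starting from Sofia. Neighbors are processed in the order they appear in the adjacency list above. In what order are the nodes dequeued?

Sofia, Accra, Porto, Dakar, Kigali, Quito, Bogota, Tunis, Kyoto, Lagos, Lima, Seoul, Riga, Vilnius, Milan, Minsk, Doha, Bern, Perth, Delhi

Visit Sofia; enqueue Accra, Porto, Dakar, Kigali, Quito, Bogota → queue [Accra, Porto, Dakar, Kigali, Quito, Bogota]
Visit Accra; enqueue Tunis, Kyoto, Lagos, Lima → queue [Porto, Dakar, Kigali, Quito, Bogota, Tunis, Kyoto, Lagos, Lima]
Visit Porto; enqueue Seoul, Riga, Vilnius → queue [Dakar, Kigali, Quito, Bogota, Tunis, Kyoto, Lagos, Lima, Seoul, Riga, Vilnius]
Visit Dakar; enqueue Milan, Minsk, Doha, Bern → queue [Kigali, Quito, Bogota, Tunis, Kyoto, Lagos, Lima, Seoul, Riga, Vilnius, Milan, Minsk, Doha, Bern]
Visit Kigali; enqueue Perth → queue [Quito, Bogota, Tunis, Kyoto, Lagos, Lima, Seoul, Riga, Vilnius, Milan, Minsk, Doha, Bern, Perth]
Visit Quito; enqueue Delhi → queue [Bogota, Tunis, Kyoto, Lagos, Lima, Seoul, Riga, Vilnius, Milan, Minsk, Doha, Bern, Perth, Delhi]
Visit Bogota → queue [Tunis, Kyoto, Lagos, Lima, Seoul, Riga, Vilnius, Milan, Minsk, Doha, Bern, Perth, Delhi]
Visit Tunis → queue [Kyoto, Lagos, Lima, Seoul, Riga, Vilnius, Milan, Minsk, Doha, Bern, Perth, Delhi]
Visit Kyoto → queue [Lagos, Lima, Seoul, Riga, Vilnius, Milan, Minsk, Doha, Bern, Perth, Delhi]
Visit Lagos → queue [Lima, Seoul, Riga, Vilnius, Milan, Minsk, Doha, Bern, Perth, Delhi]
Visit Lima → queue [Seoul, Riga, Vilnius, Milan, Minsk, Doha, Bern, Perth, Delhi]
Visit Seoul → queue [Riga, Vilnius, Milan, Minsk, Doha, Bern, Perth, Delhi]
Visit Riga → queue [Vilnius, Milan, Minsk, Doha, Bern, Perth, Delhi]
Visit Vilnius → queue [Milan, Minsk, Doha, Bern, Perth, Delhi]
Visit Milan → queue [Minsk, Doha, Bern, Perth, Delhi]
Visit Minsk → queue [Doha, Bern, Perth, Delhi]
Visit Doha → queue [Bern, Perth, Delhi]
Visit Bern → queue [Perth, Delhi]
Visit Perth → queue [Delhi]
Visit Delhi → queue []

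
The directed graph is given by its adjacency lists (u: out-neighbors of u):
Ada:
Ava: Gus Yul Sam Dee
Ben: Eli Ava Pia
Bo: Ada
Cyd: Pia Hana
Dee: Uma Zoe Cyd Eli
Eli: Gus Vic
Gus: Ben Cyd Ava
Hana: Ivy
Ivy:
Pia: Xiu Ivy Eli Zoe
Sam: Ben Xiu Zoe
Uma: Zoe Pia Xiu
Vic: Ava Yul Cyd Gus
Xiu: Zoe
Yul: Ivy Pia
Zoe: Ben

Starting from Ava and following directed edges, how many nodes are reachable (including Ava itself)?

15

BFS from Ava visits: Ava, Yul, Sam, Gus, Dee, Pia, Ivy, Zoe, Xiu, Ben, Cyd, Uma, Eli, Hana, Vic
Reachable nodes: 15 of 17 total.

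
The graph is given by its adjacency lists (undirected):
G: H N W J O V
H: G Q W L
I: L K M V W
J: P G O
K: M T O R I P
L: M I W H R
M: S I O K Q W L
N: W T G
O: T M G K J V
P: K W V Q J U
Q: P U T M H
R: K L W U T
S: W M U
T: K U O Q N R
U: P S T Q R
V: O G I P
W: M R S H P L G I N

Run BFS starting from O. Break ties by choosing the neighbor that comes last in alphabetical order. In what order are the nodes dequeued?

O V T M K J G P I U R Q N W S L H

Visit O; enqueue V, T, M, K, J, G → queue [V, T, M, K, J, G]
Visit V; enqueue P, I → queue [T, M, K, J, G, P, I]
Visit T; enqueue U, R, Q, N → queue [M, K, J, G, P, I, U, R, Q, N]
Visit M; enqueue W, S, L → queue [K, J, G, P, I, U, R, Q, N, W, S, L]
Visit K → queue [J, G, P, I, U, R, Q, N, W, S, L]
Visit J → queue [G, P, I, U, R, Q, N, W, S, L]
Visit G; enqueue H → queue [P, I, U, R, Q, N, W, S, L, H]
Visit P → queue [I, U, R, Q, N, W, S, L, H]
Visit I → queue [U, R, Q, N, W, S, L, H]
Visit U → queue [R, Q, N, W, S, L, H]
Visit R → queue [Q, N, W, S, L, H]
Visit Q → queue [N, W, S, L, H]
Visit N → queue [W, S, L, H]
Visit W → queue [S, L, H]
Visit S → queue [L, H]
Visit L → queue [H]
Visit H → queue []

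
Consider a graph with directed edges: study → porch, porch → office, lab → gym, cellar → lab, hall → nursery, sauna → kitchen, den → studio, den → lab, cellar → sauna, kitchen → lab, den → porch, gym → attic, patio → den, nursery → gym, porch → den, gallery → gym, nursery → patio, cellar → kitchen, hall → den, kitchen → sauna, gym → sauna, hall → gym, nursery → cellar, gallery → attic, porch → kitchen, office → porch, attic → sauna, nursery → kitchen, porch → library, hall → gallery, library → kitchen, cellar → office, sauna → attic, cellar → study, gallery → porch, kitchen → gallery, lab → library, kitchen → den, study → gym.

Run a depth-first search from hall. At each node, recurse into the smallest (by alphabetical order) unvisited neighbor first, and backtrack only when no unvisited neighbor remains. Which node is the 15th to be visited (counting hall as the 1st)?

study

Visit hall
hall → den
den → lab
lab → gym
gym → attic
attic → sauna
sauna → kitchen
kitchen → gallery
gallery → porch
porch → library
porch → office
den → studio
hall → nursery
nursery → cellar
cellar → study
nursery → patio

Visit order: hall, den, lab, gym, attic, sauna, kitchen, gallery, porch, library, office, studio, nursery, cellar, study, patio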